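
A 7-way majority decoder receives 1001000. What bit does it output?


Ones: 2 out of 7
Threshold: 4

0 (2/7 voted 1)


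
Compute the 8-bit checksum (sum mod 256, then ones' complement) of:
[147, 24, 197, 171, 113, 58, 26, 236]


Sum = 972 mod 256 = 204
Complement = 51

51


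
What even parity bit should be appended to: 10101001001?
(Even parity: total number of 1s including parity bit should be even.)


Number of 1s in data: 5
Parity bit: 1

1


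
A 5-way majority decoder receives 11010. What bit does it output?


Ones: 3 out of 5
Threshold: 3

1 (3/5 voted 1)


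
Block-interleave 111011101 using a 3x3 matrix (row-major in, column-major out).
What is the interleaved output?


Matrix:
  111
  011
  101
Read columns: 101110111

101110111


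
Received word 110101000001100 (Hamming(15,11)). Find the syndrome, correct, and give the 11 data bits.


Syndrome = 0: no error detected

Data: 00100001100 (no errors)


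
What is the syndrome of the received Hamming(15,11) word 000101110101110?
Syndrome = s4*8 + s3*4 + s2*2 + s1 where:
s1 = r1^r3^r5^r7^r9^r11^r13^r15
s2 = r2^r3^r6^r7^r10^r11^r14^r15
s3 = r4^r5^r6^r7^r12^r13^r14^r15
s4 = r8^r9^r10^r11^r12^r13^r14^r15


s1=0, s2=0, s3=0, s4=1

Syndrome = 8 (error at position 8)


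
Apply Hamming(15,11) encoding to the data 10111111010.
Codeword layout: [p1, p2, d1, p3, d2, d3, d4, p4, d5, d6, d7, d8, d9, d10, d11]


Parity bits: p1=0, p2=0, p3=0, p4=1

001001111111010


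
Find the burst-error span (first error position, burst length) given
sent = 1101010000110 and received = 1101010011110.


XOR: 0000000011000

Burst at position 8, length 2


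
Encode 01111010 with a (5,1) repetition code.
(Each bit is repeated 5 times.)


Each bit -> 5 copies

0000011111111111111111111000001111100000


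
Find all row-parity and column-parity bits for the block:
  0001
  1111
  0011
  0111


Row parities: 1001
Column parities: 1010

Row P: 1001, Col P: 1010, Corner: 0


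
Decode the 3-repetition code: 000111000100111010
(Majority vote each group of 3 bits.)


Groups: 000, 111, 000, 100, 111, 010
Majority votes: 010010

010010


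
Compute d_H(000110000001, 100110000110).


XOR: 100000000111
Count of 1s: 4

4


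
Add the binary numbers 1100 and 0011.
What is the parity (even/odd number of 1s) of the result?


1100 = 12
0011 = 3
Sum = 15 = 1111
1s count = 4

even parity (4 ones in 1111)


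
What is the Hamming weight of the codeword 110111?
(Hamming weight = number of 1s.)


Counting 1s in 110111

5


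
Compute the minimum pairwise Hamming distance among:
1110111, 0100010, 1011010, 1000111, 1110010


Comparing all pairs, minimum distance: 2
Can detect 1 errors, correct 0 errors

2


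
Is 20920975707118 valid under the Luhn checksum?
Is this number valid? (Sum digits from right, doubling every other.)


Luhn sum = 55
55 mod 10 = 5

Invalid (Luhn sum mod 10 = 5)


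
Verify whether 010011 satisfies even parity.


Number of 1s: 3

No, parity error (3 ones)


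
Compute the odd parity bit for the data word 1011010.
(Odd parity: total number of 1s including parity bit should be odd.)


Number of 1s in data: 4
Parity bit: 1

1


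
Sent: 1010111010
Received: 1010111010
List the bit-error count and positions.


XOR: 0000000000

0 errors (received matches sent)


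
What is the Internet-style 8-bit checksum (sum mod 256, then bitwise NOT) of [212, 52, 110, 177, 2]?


Sum = 553 mod 256 = 41
Complement = 214

214


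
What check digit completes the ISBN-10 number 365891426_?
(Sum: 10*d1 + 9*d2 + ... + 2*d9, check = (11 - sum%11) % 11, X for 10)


Weighted sum: 273
273 mod 11 = 9

Check digit: 2


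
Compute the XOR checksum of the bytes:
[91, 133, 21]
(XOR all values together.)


XOR chain: 91 ^ 133 ^ 21 = 203

203


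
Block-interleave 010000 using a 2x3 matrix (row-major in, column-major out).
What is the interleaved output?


Matrix:
  010
  000
Read columns: 001000

001000


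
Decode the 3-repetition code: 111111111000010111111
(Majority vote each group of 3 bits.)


Groups: 111, 111, 111, 000, 010, 111, 111
Majority votes: 1110011

1110011


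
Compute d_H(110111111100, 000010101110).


XOR: 110101010010
Count of 1s: 6

6


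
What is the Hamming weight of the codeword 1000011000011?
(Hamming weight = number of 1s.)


Counting 1s in 1000011000011

5


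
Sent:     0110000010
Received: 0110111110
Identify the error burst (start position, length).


XOR: 0000111100

Burst at position 4, length 4


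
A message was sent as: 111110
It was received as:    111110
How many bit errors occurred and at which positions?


XOR: 000000

0 errors (received matches sent)


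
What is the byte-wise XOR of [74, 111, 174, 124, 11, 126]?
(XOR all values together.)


XOR chain: 74 ^ 111 ^ 174 ^ 124 ^ 11 ^ 126 = 130

130


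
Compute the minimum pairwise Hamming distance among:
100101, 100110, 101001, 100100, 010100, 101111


Comparing all pairs, minimum distance: 1
Can detect 0 errors, correct 0 errors

1


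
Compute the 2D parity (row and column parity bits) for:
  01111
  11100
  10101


Row parities: 011
Column parities: 00110

Row P: 011, Col P: 00110, Corner: 0


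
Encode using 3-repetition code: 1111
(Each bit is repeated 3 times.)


Each bit -> 3 copies

111111111111


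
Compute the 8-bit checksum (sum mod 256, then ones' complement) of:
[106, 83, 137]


Sum = 326 mod 256 = 70
Complement = 185

185


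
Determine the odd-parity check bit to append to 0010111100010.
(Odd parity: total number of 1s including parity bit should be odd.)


Number of 1s in data: 6
Parity bit: 1

1


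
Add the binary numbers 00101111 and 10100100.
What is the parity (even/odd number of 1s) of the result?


00101111 = 47
10100100 = 164
Sum = 211 = 11010011
1s count = 5

odd parity (5 ones in 11010011)


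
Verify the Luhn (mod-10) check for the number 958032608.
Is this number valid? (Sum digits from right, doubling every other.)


Luhn sum = 39
39 mod 10 = 9

Invalid (Luhn sum mod 10 = 9)


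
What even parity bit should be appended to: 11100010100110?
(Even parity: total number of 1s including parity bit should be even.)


Number of 1s in data: 7
Parity bit: 1

1


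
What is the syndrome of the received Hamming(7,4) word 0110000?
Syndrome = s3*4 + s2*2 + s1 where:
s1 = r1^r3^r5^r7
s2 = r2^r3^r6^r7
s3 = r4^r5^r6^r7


s1=1, s2=0, s3=0

Syndrome = 1 (error at position 1)


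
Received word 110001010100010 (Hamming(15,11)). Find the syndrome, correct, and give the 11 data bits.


Syndrome = 9: error at position 9

Data: 00101100010 (corrected bit 9)


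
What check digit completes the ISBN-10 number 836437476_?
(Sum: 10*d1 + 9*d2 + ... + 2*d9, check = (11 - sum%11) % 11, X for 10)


Weighted sum: 285
285 mod 11 = 10

Check digit: 1


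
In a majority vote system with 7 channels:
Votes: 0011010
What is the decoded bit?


Ones: 3 out of 7
Threshold: 4

0 (3/7 voted 1)


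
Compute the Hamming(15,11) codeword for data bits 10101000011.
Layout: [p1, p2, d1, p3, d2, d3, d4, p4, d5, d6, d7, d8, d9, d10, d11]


Parity bits: p1=1, p2=0, p3=1, p4=1

101101011000011


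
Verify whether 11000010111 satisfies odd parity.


Number of 1s: 6

No, parity error (6 ones)


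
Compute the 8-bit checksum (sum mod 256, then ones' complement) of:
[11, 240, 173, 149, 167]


Sum = 740 mod 256 = 228
Complement = 27

27


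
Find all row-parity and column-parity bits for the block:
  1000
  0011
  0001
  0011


Row parities: 1010
Column parities: 1001

Row P: 1010, Col P: 1001, Corner: 0


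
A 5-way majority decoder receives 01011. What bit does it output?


Ones: 3 out of 5
Threshold: 3

1 (3/5 voted 1)


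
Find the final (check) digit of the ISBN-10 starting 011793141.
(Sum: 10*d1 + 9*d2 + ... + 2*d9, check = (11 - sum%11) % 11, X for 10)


Weighted sum: 153
153 mod 11 = 10

Check digit: 1


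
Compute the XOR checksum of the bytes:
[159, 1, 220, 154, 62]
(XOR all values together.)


XOR chain: 159 ^ 1 ^ 220 ^ 154 ^ 62 = 230

230


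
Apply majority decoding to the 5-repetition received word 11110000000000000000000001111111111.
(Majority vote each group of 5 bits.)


Groups: 11110, 00000, 00000, 00000, 00000, 11111, 11111
Majority votes: 1000011

1000011


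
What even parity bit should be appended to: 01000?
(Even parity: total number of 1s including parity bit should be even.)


Number of 1s in data: 1
Parity bit: 1

1


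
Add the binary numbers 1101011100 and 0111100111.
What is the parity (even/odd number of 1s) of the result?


1101011100 = 860
0111100111 = 487
Sum = 1347 = 10101000011
1s count = 5

odd parity (5 ones in 10101000011)


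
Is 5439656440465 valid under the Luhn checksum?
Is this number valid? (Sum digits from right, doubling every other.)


Luhn sum = 62
62 mod 10 = 2

Invalid (Luhn sum mod 10 = 2)


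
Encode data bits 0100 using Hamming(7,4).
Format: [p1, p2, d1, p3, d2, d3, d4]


Parity bits: p1=1, p2=0, p3=1

1001100


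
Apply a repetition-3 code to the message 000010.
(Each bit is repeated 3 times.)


Each bit -> 3 copies

000000000000111000


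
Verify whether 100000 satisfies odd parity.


Number of 1s: 1

Yes, parity is correct (1 ones)


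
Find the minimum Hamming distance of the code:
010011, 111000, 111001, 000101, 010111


Comparing all pairs, minimum distance: 1
Can detect 0 errors, correct 0 errors

1


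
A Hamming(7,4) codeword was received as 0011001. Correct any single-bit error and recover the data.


Syndrome = 0: no error detected

Data: 1001 (no errors)


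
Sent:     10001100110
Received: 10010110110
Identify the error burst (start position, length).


XOR: 00011010000

Burst at position 3, length 4


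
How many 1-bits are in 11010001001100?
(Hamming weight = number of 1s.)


Counting 1s in 11010001001100

6


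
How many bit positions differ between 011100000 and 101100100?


XOR: 110000100
Count of 1s: 3

3


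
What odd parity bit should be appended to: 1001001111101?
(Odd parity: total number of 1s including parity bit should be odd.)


Number of 1s in data: 8
Parity bit: 1

1


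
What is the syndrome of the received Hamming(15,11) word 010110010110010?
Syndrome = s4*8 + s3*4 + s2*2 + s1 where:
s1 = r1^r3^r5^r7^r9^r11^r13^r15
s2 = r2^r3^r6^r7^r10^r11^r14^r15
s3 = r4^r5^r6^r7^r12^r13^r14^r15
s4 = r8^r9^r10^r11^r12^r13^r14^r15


s1=0, s2=0, s3=1, s4=0

Syndrome = 4 (error at position 4)


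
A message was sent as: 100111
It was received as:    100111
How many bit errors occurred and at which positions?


XOR: 000000

0 errors (received matches sent)


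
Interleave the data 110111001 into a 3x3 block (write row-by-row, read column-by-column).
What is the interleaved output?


Matrix:
  110
  111
  001
Read columns: 110110011

110110011


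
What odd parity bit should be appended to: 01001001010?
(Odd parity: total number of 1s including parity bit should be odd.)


Number of 1s in data: 4
Parity bit: 1

1


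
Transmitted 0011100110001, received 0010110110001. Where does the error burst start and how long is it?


XOR: 0001010000000

Burst at position 3, length 3


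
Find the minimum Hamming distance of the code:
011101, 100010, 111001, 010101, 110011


Comparing all pairs, minimum distance: 1
Can detect 0 errors, correct 0 errors

1


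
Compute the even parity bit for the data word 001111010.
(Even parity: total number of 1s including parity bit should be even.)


Number of 1s in data: 5
Parity bit: 1

1


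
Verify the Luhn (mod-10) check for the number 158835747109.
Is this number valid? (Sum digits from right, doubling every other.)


Luhn sum = 57
57 mod 10 = 7

Invalid (Luhn sum mod 10 = 7)


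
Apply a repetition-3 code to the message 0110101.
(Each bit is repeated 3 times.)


Each bit -> 3 copies

000111111000111000111


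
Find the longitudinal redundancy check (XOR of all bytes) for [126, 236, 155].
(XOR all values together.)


XOR chain: 126 ^ 236 ^ 155 = 9

9


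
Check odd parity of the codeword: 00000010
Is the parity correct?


Number of 1s: 1

Yes, parity is correct (1 ones)


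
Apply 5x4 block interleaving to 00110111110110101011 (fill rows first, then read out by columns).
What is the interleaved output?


Matrix:
  0011
  0111
  1101
  1010
  1011
Read columns: 00111011001101111101

00111011001101111101


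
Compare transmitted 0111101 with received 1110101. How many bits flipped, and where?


XOR: 1001000

2 error(s) at position(s): 0, 3


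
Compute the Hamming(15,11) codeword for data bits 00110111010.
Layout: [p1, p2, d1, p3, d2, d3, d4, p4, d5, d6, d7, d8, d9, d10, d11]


Parity bits: p1=0, p2=1, p3=0, p4=0

010001100111010


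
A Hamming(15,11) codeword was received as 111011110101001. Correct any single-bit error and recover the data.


Syndrome = 5: error at position 5

Data: 10110101001 (corrected bit 5)


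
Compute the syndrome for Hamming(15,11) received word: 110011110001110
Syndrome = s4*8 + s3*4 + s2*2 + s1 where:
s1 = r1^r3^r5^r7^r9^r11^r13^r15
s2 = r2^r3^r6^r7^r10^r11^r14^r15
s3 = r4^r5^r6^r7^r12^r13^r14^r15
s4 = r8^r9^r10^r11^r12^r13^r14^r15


s1=0, s2=0, s3=0, s4=0

Syndrome = 0 (no error)


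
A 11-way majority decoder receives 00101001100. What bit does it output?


Ones: 4 out of 11
Threshold: 6

0 (4/11 voted 1)


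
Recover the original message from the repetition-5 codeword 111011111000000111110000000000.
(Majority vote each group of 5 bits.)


Groups: 11101, 11110, 00000, 11111, 00000, 00000
Majority votes: 110100

110100


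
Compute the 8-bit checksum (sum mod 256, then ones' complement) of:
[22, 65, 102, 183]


Sum = 372 mod 256 = 116
Complement = 139

139


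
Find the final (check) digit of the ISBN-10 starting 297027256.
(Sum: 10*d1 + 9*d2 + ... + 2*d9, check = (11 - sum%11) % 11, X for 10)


Weighted sum: 239
239 mod 11 = 8

Check digit: 3


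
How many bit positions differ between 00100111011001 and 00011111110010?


XOR: 00111000101011
Count of 1s: 7

7


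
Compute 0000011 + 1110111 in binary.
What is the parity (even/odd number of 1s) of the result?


0000011 = 3
1110111 = 119
Sum = 122 = 1111010
1s count = 5

odd parity (5 ones in 1111010)


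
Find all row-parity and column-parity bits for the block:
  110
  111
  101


Row parities: 010
Column parities: 100

Row P: 010, Col P: 100, Corner: 1


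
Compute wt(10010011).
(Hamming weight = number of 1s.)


Counting 1s in 10010011

4


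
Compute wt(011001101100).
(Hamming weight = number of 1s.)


Counting 1s in 011001101100

6


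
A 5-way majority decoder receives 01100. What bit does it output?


Ones: 2 out of 5
Threshold: 3

0 (2/5 voted 1)


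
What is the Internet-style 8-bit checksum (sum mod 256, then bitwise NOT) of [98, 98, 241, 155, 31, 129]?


Sum = 752 mod 256 = 240
Complement = 15

15


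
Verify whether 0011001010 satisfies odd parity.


Number of 1s: 4

No, parity error (4 ones)


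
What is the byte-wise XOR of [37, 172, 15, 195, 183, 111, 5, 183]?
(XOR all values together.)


XOR chain: 37 ^ 172 ^ 15 ^ 195 ^ 183 ^ 111 ^ 5 ^ 183 = 47

47


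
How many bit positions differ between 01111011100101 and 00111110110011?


XOR: 01000101010110
Count of 1s: 6

6


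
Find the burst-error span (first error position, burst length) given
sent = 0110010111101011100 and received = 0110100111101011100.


XOR: 0000110000000000000

Burst at position 4, length 2


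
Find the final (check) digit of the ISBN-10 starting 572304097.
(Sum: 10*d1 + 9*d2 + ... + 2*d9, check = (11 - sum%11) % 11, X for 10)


Weighted sum: 211
211 mod 11 = 2

Check digit: 9


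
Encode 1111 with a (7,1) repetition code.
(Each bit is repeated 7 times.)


Each bit -> 7 copies

1111111111111111111111111111


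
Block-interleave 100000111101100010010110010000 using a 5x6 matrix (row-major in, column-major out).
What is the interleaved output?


Matrix:
  100000
  111101
  100010
  010110
  010000
Read columns: 111000101101000010100011001000

111000101101000010100011001000


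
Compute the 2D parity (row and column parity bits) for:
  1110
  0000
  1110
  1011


Row parities: 1011
Column parities: 1011

Row P: 1011, Col P: 1011, Corner: 1


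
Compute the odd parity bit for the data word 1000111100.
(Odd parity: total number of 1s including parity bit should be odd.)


Number of 1s in data: 5
Parity bit: 0

0


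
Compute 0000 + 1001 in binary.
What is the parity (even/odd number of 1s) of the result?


0000 = 0
1001 = 9
Sum = 9 = 1001
1s count = 2

even parity (2 ones in 1001)


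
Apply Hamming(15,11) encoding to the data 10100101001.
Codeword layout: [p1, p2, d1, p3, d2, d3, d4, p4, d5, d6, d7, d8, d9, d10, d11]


Parity bits: p1=0, p2=0, p3=1, p4=1

001101010101001


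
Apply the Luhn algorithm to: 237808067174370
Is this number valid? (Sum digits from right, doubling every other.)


Luhn sum = 64
64 mod 10 = 4

Invalid (Luhn sum mod 10 = 4)


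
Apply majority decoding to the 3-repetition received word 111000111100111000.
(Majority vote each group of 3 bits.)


Groups: 111, 000, 111, 100, 111, 000
Majority votes: 101010

101010


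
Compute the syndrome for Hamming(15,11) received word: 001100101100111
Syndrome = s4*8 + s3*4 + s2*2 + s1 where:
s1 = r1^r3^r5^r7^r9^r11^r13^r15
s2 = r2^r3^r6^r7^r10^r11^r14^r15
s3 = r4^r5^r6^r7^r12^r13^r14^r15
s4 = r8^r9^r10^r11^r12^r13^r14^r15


s1=1, s2=1, s3=1, s4=1

Syndrome = 15 (error at position 15)


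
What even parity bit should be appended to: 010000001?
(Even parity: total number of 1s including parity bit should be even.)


Number of 1s in data: 2
Parity bit: 0

0


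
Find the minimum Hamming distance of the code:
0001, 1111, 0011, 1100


Comparing all pairs, minimum distance: 1
Can detect 0 errors, correct 0 errors

1


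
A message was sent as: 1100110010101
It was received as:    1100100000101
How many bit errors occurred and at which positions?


XOR: 0000010010000

2 error(s) at position(s): 5, 8


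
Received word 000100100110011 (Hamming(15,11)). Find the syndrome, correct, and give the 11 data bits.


Syndrome = 3: error at position 3

Data: 10010110011 (corrected bit 3)


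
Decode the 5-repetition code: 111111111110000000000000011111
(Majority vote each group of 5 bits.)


Groups: 11111, 11111, 10000, 00000, 00000, 11111
Majority votes: 110001

110001


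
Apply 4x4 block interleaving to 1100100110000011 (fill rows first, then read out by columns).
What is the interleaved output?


Matrix:
  1100
  1001
  1000
  0011
Read columns: 1110100000010101

1110100000010101


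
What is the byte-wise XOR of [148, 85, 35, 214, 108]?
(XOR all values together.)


XOR chain: 148 ^ 85 ^ 35 ^ 214 ^ 108 = 88

88


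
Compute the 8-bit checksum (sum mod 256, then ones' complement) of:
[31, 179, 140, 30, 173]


Sum = 553 mod 256 = 41
Complement = 214

214


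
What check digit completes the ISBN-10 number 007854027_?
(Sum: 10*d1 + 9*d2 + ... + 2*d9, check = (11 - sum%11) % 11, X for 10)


Weighted sum: 182
182 mod 11 = 6

Check digit: 5


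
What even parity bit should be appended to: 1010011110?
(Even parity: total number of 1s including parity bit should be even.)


Number of 1s in data: 6
Parity bit: 0

0


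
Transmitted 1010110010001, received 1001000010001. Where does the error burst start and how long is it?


XOR: 0011110000000

Burst at position 2, length 4


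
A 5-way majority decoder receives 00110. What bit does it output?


Ones: 2 out of 5
Threshold: 3

0 (2/5 voted 1)


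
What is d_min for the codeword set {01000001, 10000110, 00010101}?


Comparing all pairs, minimum distance: 3
Can detect 2 errors, correct 1 errors

3


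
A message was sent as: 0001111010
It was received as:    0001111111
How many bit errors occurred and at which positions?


XOR: 0000000101

2 error(s) at position(s): 7, 9


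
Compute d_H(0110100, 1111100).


XOR: 1001000
Count of 1s: 2

2


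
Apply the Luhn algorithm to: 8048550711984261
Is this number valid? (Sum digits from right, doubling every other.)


Luhn sum = 70
70 mod 10 = 0

Valid (Luhn sum mod 10 = 0)


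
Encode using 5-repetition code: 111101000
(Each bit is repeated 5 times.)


Each bit -> 5 copies

111111111111111111110000011111000000000000000


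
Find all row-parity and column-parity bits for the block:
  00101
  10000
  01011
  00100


Row parities: 0111
Column parities: 11010

Row P: 0111, Col P: 11010, Corner: 1


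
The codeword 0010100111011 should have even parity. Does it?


Number of 1s: 7

No, parity error (7 ones)


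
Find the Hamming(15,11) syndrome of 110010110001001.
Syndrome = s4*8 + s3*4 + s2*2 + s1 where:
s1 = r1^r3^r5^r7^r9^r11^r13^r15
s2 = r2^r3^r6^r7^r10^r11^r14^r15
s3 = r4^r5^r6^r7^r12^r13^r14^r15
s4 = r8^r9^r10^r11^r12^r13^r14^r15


s1=0, s2=1, s3=0, s4=1

Syndrome = 10 (error at position 10)


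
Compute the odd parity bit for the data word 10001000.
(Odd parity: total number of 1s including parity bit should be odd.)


Number of 1s in data: 2
Parity bit: 1

1


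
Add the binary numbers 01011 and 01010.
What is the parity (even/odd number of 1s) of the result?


01011 = 11
01010 = 10
Sum = 21 = 10101
1s count = 3

odd parity (3 ones in 10101)


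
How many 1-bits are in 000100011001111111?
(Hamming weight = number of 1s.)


Counting 1s in 000100011001111111

10


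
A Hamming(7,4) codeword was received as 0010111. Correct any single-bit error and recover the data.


Syndrome = 7: error at position 7

Data: 1110 (corrected bit 7)


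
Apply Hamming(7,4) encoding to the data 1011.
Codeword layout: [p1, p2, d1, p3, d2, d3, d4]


Parity bits: p1=0, p2=1, p3=0

0110011


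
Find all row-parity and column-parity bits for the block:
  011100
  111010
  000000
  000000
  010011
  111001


Row parities: 100010
Column parities: 001100

Row P: 100010, Col P: 001100, Corner: 0


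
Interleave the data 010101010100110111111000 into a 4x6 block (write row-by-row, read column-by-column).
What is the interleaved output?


Matrix:
  010101
  010100
  110111
  111000
Read columns: 001111110001111000101010

001111110001111000101010


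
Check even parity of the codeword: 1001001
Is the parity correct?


Number of 1s: 3

No, parity error (3 ones)


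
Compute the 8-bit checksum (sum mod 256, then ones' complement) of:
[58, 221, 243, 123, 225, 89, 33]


Sum = 992 mod 256 = 224
Complement = 31

31


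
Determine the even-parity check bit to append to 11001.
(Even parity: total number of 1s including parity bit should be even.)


Number of 1s in data: 3
Parity bit: 1

1


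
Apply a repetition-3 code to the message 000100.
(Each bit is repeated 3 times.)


Each bit -> 3 copies

000000000111000000


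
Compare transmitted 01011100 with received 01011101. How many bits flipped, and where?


XOR: 00000001

1 error(s) at position(s): 7


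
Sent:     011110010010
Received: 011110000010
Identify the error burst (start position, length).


XOR: 000000010000

Burst at position 7, length 1


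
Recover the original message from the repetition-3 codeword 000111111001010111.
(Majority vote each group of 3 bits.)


Groups: 000, 111, 111, 001, 010, 111
Majority votes: 011001

011001


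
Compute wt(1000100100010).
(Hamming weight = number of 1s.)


Counting 1s in 1000100100010

4


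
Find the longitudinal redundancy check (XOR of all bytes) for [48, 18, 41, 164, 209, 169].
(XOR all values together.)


XOR chain: 48 ^ 18 ^ 41 ^ 164 ^ 209 ^ 169 = 215

215


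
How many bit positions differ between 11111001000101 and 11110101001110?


XOR: 00001100001011
Count of 1s: 5

5


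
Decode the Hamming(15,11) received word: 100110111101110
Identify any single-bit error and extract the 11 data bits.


Syndrome = 3: error at position 3

Data: 11011101110 (corrected bit 3)


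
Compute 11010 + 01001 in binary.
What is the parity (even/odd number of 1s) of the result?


11010 = 26
01001 = 9
Sum = 35 = 100011
1s count = 3

odd parity (3 ones in 100011)


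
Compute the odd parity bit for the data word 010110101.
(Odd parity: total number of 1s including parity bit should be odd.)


Number of 1s in data: 5
Parity bit: 0

0


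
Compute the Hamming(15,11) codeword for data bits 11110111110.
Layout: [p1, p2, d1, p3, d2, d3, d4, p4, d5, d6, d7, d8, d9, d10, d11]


Parity bits: p1=1, p2=0, p3=0, p4=1

101011110111110


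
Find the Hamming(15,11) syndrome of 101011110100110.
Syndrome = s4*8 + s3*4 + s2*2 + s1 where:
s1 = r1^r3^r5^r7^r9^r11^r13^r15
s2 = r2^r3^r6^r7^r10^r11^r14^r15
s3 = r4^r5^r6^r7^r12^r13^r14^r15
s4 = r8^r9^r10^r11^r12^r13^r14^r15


s1=1, s2=1, s3=1, s4=0

Syndrome = 7 (error at position 7)


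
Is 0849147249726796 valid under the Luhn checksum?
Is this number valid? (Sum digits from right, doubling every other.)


Luhn sum = 87
87 mod 10 = 7

Invalid (Luhn sum mod 10 = 7)


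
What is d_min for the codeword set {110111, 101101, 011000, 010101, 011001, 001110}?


Comparing all pairs, minimum distance: 1
Can detect 0 errors, correct 0 errors

1


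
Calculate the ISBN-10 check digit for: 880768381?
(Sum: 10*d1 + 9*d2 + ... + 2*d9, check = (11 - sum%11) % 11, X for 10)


Weighted sum: 315
315 mod 11 = 7

Check digit: 4


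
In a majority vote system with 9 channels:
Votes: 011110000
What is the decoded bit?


Ones: 4 out of 9
Threshold: 5

0 (4/9 voted 1)


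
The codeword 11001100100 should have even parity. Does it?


Number of 1s: 5

No, parity error (5 ones)


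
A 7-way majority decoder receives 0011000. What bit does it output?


Ones: 2 out of 7
Threshold: 4

0 (2/7 voted 1)


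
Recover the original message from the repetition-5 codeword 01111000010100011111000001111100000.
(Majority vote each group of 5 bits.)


Groups: 01111, 00001, 01000, 11111, 00000, 11111, 00000
Majority votes: 1001010

1001010


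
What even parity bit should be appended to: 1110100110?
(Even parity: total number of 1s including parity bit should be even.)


Number of 1s in data: 6
Parity bit: 0

0


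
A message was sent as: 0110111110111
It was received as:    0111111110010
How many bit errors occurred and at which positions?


XOR: 0001000000101

3 error(s) at position(s): 3, 10, 12


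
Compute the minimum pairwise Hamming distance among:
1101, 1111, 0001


Comparing all pairs, minimum distance: 1
Can detect 0 errors, correct 0 errors

1


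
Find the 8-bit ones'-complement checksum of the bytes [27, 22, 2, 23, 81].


Sum = 155 mod 256 = 155
Complement = 100

100


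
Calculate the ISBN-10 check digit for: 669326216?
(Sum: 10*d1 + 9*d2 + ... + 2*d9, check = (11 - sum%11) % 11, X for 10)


Weighted sum: 272
272 mod 11 = 8

Check digit: 3


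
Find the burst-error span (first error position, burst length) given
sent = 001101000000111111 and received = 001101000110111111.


XOR: 000000000110000000

Burst at position 9, length 2


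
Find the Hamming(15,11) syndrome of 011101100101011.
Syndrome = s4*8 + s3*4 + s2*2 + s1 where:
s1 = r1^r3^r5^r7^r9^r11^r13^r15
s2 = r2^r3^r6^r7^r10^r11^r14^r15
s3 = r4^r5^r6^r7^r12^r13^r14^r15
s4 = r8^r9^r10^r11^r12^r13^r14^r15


s1=1, s2=1, s3=0, s4=0

Syndrome = 3 (error at position 3)


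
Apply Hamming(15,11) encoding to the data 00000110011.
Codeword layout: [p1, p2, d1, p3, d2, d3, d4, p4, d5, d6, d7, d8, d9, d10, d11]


Parity bits: p1=0, p2=0, p3=0, p4=0

000000000110011


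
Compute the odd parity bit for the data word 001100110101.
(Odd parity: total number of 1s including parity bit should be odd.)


Number of 1s in data: 6
Parity bit: 1

1


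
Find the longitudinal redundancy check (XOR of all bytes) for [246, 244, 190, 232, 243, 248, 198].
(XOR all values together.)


XOR chain: 246 ^ 244 ^ 190 ^ 232 ^ 243 ^ 248 ^ 198 = 153

153


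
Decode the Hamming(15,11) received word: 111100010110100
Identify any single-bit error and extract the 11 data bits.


Syndrome = 0: no error detected

Data: 10000110100 (no errors)


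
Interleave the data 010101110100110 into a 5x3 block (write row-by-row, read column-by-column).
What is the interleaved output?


Matrix:
  010
  101
  110
  100
  110
Read columns: 011111010101000

011111010101000


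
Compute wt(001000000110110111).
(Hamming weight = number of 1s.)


Counting 1s in 001000000110110111

8


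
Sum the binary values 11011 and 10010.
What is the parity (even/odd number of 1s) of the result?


11011 = 27
10010 = 18
Sum = 45 = 101101
1s count = 4

even parity (4 ones in 101101)


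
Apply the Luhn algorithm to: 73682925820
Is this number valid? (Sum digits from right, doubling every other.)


Luhn sum = 52
52 mod 10 = 2

Invalid (Luhn sum mod 10 = 2)


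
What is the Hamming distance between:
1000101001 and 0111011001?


XOR: 1111110000
Count of 1s: 6

6


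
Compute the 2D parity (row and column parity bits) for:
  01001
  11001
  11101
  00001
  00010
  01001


Row parities: 010110
Column parities: 00111

Row P: 010110, Col P: 00111, Corner: 1


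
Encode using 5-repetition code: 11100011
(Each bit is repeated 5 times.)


Each bit -> 5 copies

1111111111111110000000000000001111111111


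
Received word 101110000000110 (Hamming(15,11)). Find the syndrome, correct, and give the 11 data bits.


Syndrome = 0: no error detected

Data: 11000000110 (no errors)


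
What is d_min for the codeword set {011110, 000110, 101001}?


Comparing all pairs, minimum distance: 2
Can detect 1 errors, correct 0 errors

2


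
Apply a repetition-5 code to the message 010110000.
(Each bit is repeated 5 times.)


Each bit -> 5 copies

000001111100000111111111100000000000000000000


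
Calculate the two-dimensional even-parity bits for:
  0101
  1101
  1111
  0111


Row parities: 0101
Column parities: 0000

Row P: 0101, Col P: 0000, Corner: 0


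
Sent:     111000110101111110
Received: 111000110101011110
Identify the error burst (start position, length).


XOR: 000000000000100000

Burst at position 12, length 1


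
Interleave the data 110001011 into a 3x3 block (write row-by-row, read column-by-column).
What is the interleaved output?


Matrix:
  110
  001
  011
Read columns: 100101011

100101011


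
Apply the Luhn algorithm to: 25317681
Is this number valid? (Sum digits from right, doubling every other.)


Luhn sum = 35
35 mod 10 = 5

Invalid (Luhn sum mod 10 = 5)


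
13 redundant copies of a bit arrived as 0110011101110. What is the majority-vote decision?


Ones: 8 out of 13
Threshold: 7

1 (8/13 voted 1)


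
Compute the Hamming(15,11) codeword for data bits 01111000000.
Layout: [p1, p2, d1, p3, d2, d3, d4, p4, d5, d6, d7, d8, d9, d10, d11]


Parity bits: p1=1, p2=0, p3=1, p4=1

100111111000000


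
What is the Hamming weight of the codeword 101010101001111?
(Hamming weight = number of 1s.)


Counting 1s in 101010101001111

9


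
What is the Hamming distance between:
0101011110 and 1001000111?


XOR: 1100011001
Count of 1s: 5

5


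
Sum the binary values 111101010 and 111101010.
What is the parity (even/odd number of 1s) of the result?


111101010 = 490
111101010 = 490
Sum = 980 = 1111010100
1s count = 6

even parity (6 ones in 1111010100)


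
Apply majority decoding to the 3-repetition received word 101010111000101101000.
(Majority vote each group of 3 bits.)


Groups: 101, 010, 111, 000, 101, 101, 000
Majority votes: 1010110

1010110


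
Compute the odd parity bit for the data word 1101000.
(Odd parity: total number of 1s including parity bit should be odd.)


Number of 1s in data: 3
Parity bit: 0

0


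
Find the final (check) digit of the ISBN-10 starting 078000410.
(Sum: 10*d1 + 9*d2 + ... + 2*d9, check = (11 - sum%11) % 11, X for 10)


Weighted sum: 146
146 mod 11 = 3

Check digit: 8


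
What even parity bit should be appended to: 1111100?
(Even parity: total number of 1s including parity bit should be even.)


Number of 1s in data: 5
Parity bit: 1

1


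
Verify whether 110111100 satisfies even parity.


Number of 1s: 6

Yes, parity is correct (6 ones)


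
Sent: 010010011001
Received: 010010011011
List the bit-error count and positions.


XOR: 000000000010

1 error(s) at position(s): 10


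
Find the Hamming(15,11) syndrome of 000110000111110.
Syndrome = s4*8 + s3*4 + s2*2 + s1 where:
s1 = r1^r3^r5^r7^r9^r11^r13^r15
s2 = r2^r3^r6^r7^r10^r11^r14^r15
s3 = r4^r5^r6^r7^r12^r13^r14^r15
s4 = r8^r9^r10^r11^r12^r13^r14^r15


s1=1, s2=1, s3=1, s4=1

Syndrome = 15 (error at position 15)


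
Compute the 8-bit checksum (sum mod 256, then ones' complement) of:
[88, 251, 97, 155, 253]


Sum = 844 mod 256 = 76
Complement = 179

179


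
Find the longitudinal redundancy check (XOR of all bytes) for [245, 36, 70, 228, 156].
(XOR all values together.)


XOR chain: 245 ^ 36 ^ 70 ^ 228 ^ 156 = 239

239


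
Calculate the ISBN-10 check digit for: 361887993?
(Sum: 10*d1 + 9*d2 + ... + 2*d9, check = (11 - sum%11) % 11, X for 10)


Weighted sum: 300
300 mod 11 = 3

Check digit: 8


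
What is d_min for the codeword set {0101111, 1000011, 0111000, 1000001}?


Comparing all pairs, minimum distance: 1
Can detect 0 errors, correct 0 errors

1


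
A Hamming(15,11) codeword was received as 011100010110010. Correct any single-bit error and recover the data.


Syndrome = 2: error at position 2

Data: 10000110010 (corrected bit 2)


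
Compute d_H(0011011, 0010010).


XOR: 0001001
Count of 1s: 2

2


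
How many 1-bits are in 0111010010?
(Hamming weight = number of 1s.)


Counting 1s in 0111010010

5


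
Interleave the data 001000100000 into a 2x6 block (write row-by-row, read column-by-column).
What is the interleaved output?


Matrix:
  001000
  100000
Read columns: 010010000000

010010000000


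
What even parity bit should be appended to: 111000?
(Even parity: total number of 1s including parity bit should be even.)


Number of 1s in data: 3
Parity bit: 1

1


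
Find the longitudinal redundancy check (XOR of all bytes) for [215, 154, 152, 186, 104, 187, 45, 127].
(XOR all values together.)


XOR chain: 215 ^ 154 ^ 152 ^ 186 ^ 104 ^ 187 ^ 45 ^ 127 = 238

238


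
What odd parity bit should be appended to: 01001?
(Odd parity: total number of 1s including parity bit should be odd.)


Number of 1s in data: 2
Parity bit: 1

1


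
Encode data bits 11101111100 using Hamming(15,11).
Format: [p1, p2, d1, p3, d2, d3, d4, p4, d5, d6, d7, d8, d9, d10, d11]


Parity bits: p1=1, p2=0, p3=0, p4=1

101011011111100


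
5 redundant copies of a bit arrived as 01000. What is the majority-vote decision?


Ones: 1 out of 5
Threshold: 3

0 (1/5 voted 1)


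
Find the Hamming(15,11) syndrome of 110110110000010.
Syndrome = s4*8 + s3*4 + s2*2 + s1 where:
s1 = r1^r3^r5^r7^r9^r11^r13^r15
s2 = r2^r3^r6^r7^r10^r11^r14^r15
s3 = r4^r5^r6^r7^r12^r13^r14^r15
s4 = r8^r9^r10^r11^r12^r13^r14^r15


s1=1, s2=1, s3=0, s4=0

Syndrome = 3 (error at position 3)


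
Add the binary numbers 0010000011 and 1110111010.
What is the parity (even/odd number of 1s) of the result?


0010000011 = 131
1110111010 = 954
Sum = 1085 = 10000111101
1s count = 6

even parity (6 ones in 10000111101)


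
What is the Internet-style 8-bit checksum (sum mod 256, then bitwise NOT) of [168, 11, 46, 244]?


Sum = 469 mod 256 = 213
Complement = 42

42


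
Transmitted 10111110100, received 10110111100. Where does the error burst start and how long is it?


XOR: 00001001000

Burst at position 4, length 4


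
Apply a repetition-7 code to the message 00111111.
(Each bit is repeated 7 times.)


Each bit -> 7 copies

00000000000000111111111111111111111111111111111111111111


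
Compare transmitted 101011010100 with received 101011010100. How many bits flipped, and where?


XOR: 000000000000

0 errors (received matches sent)


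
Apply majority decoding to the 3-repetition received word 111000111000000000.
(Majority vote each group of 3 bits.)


Groups: 111, 000, 111, 000, 000, 000
Majority votes: 101000

101000


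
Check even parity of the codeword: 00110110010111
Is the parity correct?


Number of 1s: 8

Yes, parity is correct (8 ones)


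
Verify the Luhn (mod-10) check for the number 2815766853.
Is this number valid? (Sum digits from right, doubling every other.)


Luhn sum = 45
45 mod 10 = 5

Invalid (Luhn sum mod 10 = 5)


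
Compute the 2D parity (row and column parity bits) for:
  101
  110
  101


Row parities: 000
Column parities: 110

Row P: 000, Col P: 110, Corner: 0


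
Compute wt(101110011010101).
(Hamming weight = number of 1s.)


Counting 1s in 101110011010101

9


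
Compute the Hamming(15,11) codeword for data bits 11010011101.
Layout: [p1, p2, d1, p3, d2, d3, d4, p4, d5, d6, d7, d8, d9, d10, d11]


Parity bits: p1=0, p2=0, p3=1, p4=0

001110100011101


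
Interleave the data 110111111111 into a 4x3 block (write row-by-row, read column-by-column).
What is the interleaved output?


Matrix:
  110
  111
  111
  111
Read columns: 111111110111

111111110111


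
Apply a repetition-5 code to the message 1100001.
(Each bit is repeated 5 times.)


Each bit -> 5 copies

11111111110000000000000000000011111


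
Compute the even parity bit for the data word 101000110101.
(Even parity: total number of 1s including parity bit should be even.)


Number of 1s in data: 6
Parity bit: 0

0


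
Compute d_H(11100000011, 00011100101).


XOR: 11111100110
Count of 1s: 8

8


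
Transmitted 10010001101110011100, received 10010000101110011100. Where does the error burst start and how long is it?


XOR: 00000001000000000000

Burst at position 7, length 1


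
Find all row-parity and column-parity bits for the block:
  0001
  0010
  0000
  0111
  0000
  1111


Row parities: 110100
Column parities: 1011

Row P: 110100, Col P: 1011, Corner: 1


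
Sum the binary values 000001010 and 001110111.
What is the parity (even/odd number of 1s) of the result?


000001010 = 10
001110111 = 119
Sum = 129 = 10000001
1s count = 2

even parity (2 ones in 10000001)


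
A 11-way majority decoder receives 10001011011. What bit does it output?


Ones: 6 out of 11
Threshold: 6

1 (6/11 voted 1)


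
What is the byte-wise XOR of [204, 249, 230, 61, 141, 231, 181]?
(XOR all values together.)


XOR chain: 204 ^ 249 ^ 230 ^ 61 ^ 141 ^ 231 ^ 181 = 49

49


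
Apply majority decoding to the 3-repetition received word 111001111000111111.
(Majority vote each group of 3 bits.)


Groups: 111, 001, 111, 000, 111, 111
Majority votes: 101011

101011


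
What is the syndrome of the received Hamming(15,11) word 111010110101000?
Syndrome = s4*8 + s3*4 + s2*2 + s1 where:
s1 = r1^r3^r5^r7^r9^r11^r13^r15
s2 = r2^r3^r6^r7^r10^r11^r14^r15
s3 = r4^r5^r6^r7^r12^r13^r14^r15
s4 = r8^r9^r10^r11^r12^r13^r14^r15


s1=0, s2=0, s3=1, s4=1

Syndrome = 12 (error at position 12)


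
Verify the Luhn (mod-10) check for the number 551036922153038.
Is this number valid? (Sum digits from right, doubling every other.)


Luhn sum = 55
55 mod 10 = 5

Invalid (Luhn sum mod 10 = 5)
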